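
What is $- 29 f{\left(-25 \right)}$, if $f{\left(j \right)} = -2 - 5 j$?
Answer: $-3567$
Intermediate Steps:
$- 29 f{\left(-25 \right)} = - 29 \left(-2 - -125\right) = - 29 \left(-2 + 125\right) = \left(-29\right) 123 = -3567$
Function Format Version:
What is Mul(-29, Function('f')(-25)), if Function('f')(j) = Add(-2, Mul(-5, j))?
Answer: -3567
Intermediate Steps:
Mul(-29, Function('f')(-25)) = Mul(-29, Add(-2, Mul(-5, -25))) = Mul(-29, Add(-2, 125)) = Mul(-29, 123) = -3567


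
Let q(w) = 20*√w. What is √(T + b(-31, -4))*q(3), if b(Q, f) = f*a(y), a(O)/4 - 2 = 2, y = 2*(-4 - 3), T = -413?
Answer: 60*I*√159 ≈ 756.57*I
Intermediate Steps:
y = -14 (y = 2*(-7) = -14)
a(O) = 16 (a(O) = 8 + 4*2 = 8 + 8 = 16)
b(Q, f) = 16*f (b(Q, f) = f*16 = 16*f)
√(T + b(-31, -4))*q(3) = √(-413 + 16*(-4))*(20*√3) = √(-413 - 64)*(20*√3) = √(-477)*(20*√3) = (3*I*√53)*(20*√3) = 60*I*√159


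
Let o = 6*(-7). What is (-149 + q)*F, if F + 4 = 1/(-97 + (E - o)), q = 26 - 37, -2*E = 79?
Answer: 121280/189 ≈ 641.69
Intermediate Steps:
E = -79/2 (E = -1/2*79 = -79/2 ≈ -39.500)
o = -42
q = -11
F = -758/189 (F = -4 + 1/(-97 + (-79/2 - 1*(-42))) = -4 + 1/(-97 + (-79/2 + 42)) = -4 + 1/(-97 + 5/2) = -4 + 1/(-189/2) = -4 - 2/189 = -758/189 ≈ -4.0106)
(-149 + q)*F = (-149 - 11)*(-758/189) = -160*(-758/189) = 121280/189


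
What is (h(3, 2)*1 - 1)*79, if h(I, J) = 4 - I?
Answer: 0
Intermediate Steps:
(h(3, 2)*1 - 1)*79 = ((4 - 1*3)*1 - 1)*79 = ((4 - 3)*1 - 1)*79 = (1*1 - 1)*79 = (1 - 1)*79 = 0*79 = 0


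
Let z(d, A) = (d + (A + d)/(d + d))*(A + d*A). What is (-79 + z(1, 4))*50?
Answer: -2550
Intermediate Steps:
z(d, A) = (A + A*d)*(d + (A + d)/(2*d)) (z(d, A) = (d + (A + d)/((2*d)))*(A + A*d) = (d + (A + d)*(1/(2*d)))*(A + A*d) = (d + (A + d)/(2*d))*(A + A*d) = (A + A*d)*(d + (A + d)/(2*d)))
(-79 + z(1, 4))*50 = (-79 + (½)*4*(4 + 1*(1 + 4 + 2*1² + 3*1))/1)*50 = (-79 + (½)*4*1*(4 + 1*(1 + 4 + 2*1 + 3)))*50 = (-79 + (½)*4*1*(4 + 1*(1 + 4 + 2 + 3)))*50 = (-79 + (½)*4*1*(4 + 1*10))*50 = (-79 + (½)*4*1*(4 + 10))*50 = (-79 + (½)*4*1*14)*50 = (-79 + 28)*50 = -51*50 = -2550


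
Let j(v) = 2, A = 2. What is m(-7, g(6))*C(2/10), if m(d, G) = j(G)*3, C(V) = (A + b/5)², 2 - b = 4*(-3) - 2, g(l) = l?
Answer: 4056/25 ≈ 162.24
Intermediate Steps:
b = 16 (b = 2 - (4*(-3) - 2) = 2 - (-12 - 2) = 2 - 1*(-14) = 2 + 14 = 16)
C(V) = 676/25 (C(V) = (2 + 16/5)² = (26/5)² = 676/25)
m(d, G) = 6 (m(d, G) = 2*3 = 6)
m(-7, g(6))*C(2/10) = 6*(676/25) = 4056/25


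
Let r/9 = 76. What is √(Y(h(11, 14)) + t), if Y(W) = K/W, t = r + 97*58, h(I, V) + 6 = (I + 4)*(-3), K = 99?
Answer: √1823029/17 ≈ 79.423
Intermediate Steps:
r = 684 (r = 9*76 = 684)
h(I, V) = -18 - 3*I (h(I, V) = -6 + (I + 4)*(-3) = -6 + (4 + I)*(-3) = -6 + (-12 - 3*I) = -18 - 3*I)
t = 6310 (t = 684 + 97*58 = 684 + 5626 = 6310)
Y(W) = 99/W
√(Y(h(11, 14)) + t) = √(99/(-18 - 3*11) + 6310) = √(99/(-18 - 33) + 6310) = √(99/(-51) + 6310) = √(99*(-1/51) + 6310) = √(-33/17 + 6310) = √(107237/17) = √1823029/17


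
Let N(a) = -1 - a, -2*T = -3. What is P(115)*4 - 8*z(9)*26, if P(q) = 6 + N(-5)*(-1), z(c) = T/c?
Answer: -80/3 ≈ -26.667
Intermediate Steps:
T = 3/2 (T = -1/2*(-3) = 3/2 ≈ 1.5000)
z(c) = 3/(2*c)
P(q) = 2 (P(q) = 6 + (-1 - 1*(-5))*(-1) = 6 + (-1 + 5)*(-1) = 6 + 4*(-1) = 6 - 4 = 2)
P(115)*4 - 8*z(9)*26 = 2*4 - 12/9*26 = 8 - 12/9*26 = 8 - 8*1/6*26 = 8 - 4/3*26 = 8 - 104/3 = -80/3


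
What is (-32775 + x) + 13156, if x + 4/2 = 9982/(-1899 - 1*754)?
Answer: -7437785/379 ≈ -19625.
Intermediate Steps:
x = -2184/379 (x = -2 + 9982/(-1899 - 1*754) = -2 + 9982/(-1899 - 754) = -2 + 9982/(-2653) = -2 + 9982*(-1/2653) = -2 - 1426/379 = -2184/379 ≈ -5.7625)
(-32775 + x) + 13156 = (-32775 - 2184/379) + 13156 = -12423909/379 + 13156 = -7437785/379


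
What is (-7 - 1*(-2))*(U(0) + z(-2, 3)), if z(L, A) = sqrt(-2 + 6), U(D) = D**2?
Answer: -10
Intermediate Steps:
z(L, A) = 2 (z(L, A) = sqrt(4) = 2)
(-7 - 1*(-2))*(U(0) + z(-2, 3)) = (-7 - 1*(-2))*(0**2 + 2) = (-7 + 2)*(0 + 2) = -5*2 = -10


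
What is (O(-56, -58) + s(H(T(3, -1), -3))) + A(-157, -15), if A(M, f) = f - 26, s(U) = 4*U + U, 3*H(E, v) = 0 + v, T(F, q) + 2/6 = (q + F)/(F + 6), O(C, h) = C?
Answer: -102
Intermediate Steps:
T(F, q) = -1/3 + (F + q)/(6 + F) (T(F, q) = -1/3 + (q + F)/(F + 6) = -1/3 + (F + q)/(6 + F))
H(E, v) = v/3 (H(E, v) = (0 + v)/3 = v/3)
s(U) = 5*U
A(M, f) = -26 + f
(O(-56, -58) + s(H(T(3, -1), -3))) + A(-157, -15) = (-56 + 5*((1/3)*(-3))) + (-26 - 15) = (-56 + 5*(-1)) - 41 = (-56 - 5) - 41 = -61 - 41 = -102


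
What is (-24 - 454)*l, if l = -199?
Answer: 95122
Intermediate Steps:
(-24 - 454)*l = (-24 - 454)*(-199) = -478*(-199) = 95122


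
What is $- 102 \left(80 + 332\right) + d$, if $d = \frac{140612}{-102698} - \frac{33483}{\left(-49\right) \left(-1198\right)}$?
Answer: $- \frac{126678327273331}{3014288998} \approx -42026.0$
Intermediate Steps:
$d = - \frac{5846421379}{3014288998}$ ($d = 140612 \left(- \frac{1}{102698}\right) - \frac{33483}{58702} = - \frac{70306}{51349} - \frac{33483}{58702} = - \frac{5846421379}{3014288998} \approx -1.9396$)
$- 102 \left(80 + 332\right) + d = - 102 \left(80 + 332\right) - \frac{5846421379}{3014288998} = \left(-102\right) 412 - \frac{5846421379}{3014288998} = -42024 - \frac{5846421379}{3014288998} = - \frac{126678327273331}{3014288998}$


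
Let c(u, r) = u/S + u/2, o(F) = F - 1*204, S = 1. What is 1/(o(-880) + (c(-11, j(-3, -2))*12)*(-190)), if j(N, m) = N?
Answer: 1/36536 ≈ 2.7370e-5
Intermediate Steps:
o(F) = -204 + F (o(F) = F - 204 = -204 + F)
c(u, r) = 3*u/2 (c(u, r) = u/1 + u/2 = u*1 + u*(½) = u + u/2 = 3*u/2)
1/(o(-880) + (c(-11, j(-3, -2))*12)*(-190)) = 1/((-204 - 880) + (((3/2)*(-11))*12)*(-190)) = 1/(-1084 - 33/2*12*(-190)) = 1/(-1084 - 198*(-190)) = 1/(-1084 + 37620) = 1/36536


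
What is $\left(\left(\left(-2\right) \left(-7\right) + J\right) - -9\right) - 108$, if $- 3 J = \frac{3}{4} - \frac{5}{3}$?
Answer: $- \frac{3049}{36} \approx -84.694$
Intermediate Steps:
$J = \frac{11}{36}$ ($J = - \frac{\frac{3}{4} - \frac{5}{3}}{3} = \left(- \frac{1}{3}\right) \left(- \frac{11}{12}\right) = \frac{11}{36} \approx 0.30556$)
$\left(\left(\left(-2\right) \left(-7\right) + J\right) - -9\right) - 108 = \left(\left(\left(-2\right) \left(-7\right) + \frac{11}{36}\right) - -9\right) - 108 = \left(\left(14 + \frac{11}{36}\right) + \left(-97 + 106\right)\right) - 108 = \left(\frac{515}{36} + 9\right) - 108 = \frac{839}{36} - 108 = - \frac{3049}{36}$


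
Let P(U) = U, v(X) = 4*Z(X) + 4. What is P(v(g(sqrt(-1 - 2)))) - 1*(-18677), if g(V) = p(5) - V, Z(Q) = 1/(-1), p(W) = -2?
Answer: 18677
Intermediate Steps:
Z(Q) = -1
g(V) = -2 - V
v(X) = 0 (v(X) = 4*(-1) + 4 = -4 + 4 = 0)
P(v(g(sqrt(-1 - 2)))) - 1*(-18677) = 0 - 1*(-18677) = 0 + 18677 = 18677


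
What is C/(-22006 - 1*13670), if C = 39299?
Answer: -39299/35676 ≈ -1.1016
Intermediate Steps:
C/(-22006 - 1*13670) = 39299/(-22006 - 1*13670) = 39299/(-22006 - 13670) = 39299/(-35676) = 39299*(-1/35676) = -39299/35676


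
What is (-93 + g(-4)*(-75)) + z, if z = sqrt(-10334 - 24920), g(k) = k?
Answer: 207 + I*sqrt(35254) ≈ 207.0 + 187.76*I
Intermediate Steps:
z = I*sqrt(35254) (z = sqrt(-35254) = I*sqrt(35254) ≈ 187.76*I)
(-93 + g(-4)*(-75)) + z = (-93 - 4*(-75)) + I*sqrt(35254) = (-93 + 300) + I*sqrt(35254) = 207 + I*sqrt(35254)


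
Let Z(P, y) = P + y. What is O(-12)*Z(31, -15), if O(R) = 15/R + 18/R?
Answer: -44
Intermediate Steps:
O(R) = 33/R
O(-12)*Z(31, -15) = (33/(-12))*(31 - 15) = (33*(-1/12))*16 = -11/4*16 = -44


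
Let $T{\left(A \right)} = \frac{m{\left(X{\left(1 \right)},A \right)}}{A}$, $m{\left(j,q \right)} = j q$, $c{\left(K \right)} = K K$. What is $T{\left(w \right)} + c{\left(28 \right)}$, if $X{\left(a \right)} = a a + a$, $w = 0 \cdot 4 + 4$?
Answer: $786$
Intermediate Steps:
$c{\left(K \right)} = K^{2}$
$w = 4$ ($w = 0 + 4 = 4$)
$X{\left(a \right)} = a + a^{2}$ ($X{\left(a \right)} = a^{2} + a = a + a^{2}$)
$T{\left(A \right)} = 2$ ($T{\left(A \right)} = \frac{1 \left(1 + 1\right) A}{A} = \frac{1 \cdot 2 A}{A} = \frac{2 A}{A} = 2$)
$T{\left(w \right)} + c{\left(28 \right)} = 2 + 28^{2} = 2 + 784 = 786$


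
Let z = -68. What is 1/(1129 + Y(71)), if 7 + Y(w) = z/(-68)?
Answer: 1/1123 ≈ 0.00089047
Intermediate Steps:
Y(w) = -6 (Y(w) = -7 - 68/(-68) = -7 - 68*(-1/68) = -7 + 1 = -6)
1/(1129 + Y(71)) = 1/(1129 - 6) = 1/1123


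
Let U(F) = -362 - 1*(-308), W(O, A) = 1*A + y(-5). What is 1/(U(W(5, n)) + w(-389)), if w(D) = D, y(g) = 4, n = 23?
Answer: -1/443 ≈ -0.0022573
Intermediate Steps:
W(O, A) = 4 + A (W(O, A) = 1*A + 4 = A + 4 = 4 + A)
U(F) = -54 (U(F) = -362 + 308 = -54)
1/(U(W(5, n)) + w(-389)) = 1/(-54 - 389) = 1/(-443) = -1/443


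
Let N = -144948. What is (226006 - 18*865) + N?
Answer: 65488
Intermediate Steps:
(226006 - 18*865) + N = (226006 - 18*865) - 144948 = (226006 - 15570) - 144948 = 210436 - 144948 = 65488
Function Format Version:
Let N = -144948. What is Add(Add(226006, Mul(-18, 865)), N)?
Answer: 65488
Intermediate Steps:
Add(Add(226006, Mul(-18, 865)), N) = Add(Add(226006, Mul(-18, 865)), -144948) = Add(Add(226006, -15570), -144948) = Add(210436, -144948) = 65488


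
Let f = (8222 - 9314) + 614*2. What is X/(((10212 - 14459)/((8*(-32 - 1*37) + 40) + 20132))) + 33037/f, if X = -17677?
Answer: 47308200779/577592 ≈ 81906.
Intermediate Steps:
f = 136 (f = -1092 + 1228 = 136)
X/(((10212 - 14459)/((8*(-32 - 1*37) + 40) + 20132))) + 33037/f = -17677*((8*(-32 - 1*37) + 40) + 20132)/(10212 - 14459) + 33037/136 = -(-356580444/4247 - 141416*(-32 - 37)/4247) + 33037*(1/136) = -17677/((-4247/((8*(-69) + 40) + 20132))) + 33037/136 = -17677/((-4247/((-552 + 40) + 20132))) + 33037/136 = -17677/((-4247/(-512 + 20132))) + 33037/136 = -17677/((-4247/19620)) + 33037/136 = -17677/((-4247*1/19620)) + 33037/136 = -17677/(-4247/19620) + 33037/136 = -17677*(-19620/4247) + 33037/136 = 346822740/4247 + 33037/136 = 47308200779/577592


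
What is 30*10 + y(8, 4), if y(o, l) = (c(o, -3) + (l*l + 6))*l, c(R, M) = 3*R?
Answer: 484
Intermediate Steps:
y(o, l) = l*(6 + l**2 + 3*o) (y(o, l) = (3*o + (l*l + 6))*l = (3*o + (l**2 + 6))*l = (3*o + (6 + l**2))*l = (6 + l**2 + 3*o)*l = l*(6 + l**2 + 3*o))
30*10 + y(8, 4) = 30*10 + 4*(6 + 4**2 + 3*8) = 300 + 4*(6 + 16 + 24) = 300 + 4*46 = 300 + 184 = 484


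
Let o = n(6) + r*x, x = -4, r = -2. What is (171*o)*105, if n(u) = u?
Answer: 251370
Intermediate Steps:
o = 14 (o = 6 - 2*(-4) = 6 + 8 = 14)
(171*o)*105 = (171*14)*105 = 2394*105 = 251370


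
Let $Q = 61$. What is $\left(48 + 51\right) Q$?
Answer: $6039$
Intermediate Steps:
$\left(48 + 51\right) Q = \left(48 + 51\right) 61 = 99 \cdot 61 = 6039$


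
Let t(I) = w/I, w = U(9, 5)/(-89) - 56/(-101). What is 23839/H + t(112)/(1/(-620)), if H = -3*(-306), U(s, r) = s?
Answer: 2710126919/115526628 ≈ 23.459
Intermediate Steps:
w = 4075/8989 (w = 9/(-89) - 56/(-101) = 9*(-1/89) - 56*(-1/101) = -9/89 + 56/101 = 4075/8989 ≈ 0.45333)
H = 918
t(I) = 4075/(8989*I)
23839/H + t(112)/(1/(-620)) = 23839/918 + ((4075/8989)/112)/(1/(-620)) = 23839*(1/918) + ((4075/8989)*(1/112))/(-1/620) = 23839/918 + (4075/1006768)*(-620) = 23839/918 - 631625/251692 = 2710126919/115526628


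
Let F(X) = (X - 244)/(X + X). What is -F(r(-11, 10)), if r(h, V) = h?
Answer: -255/22 ≈ -11.591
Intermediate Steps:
F(X) = (-244 + X)/(2*X) (F(X) = (-244 + X)/((2*X)) = (-244 + X)*(1/(2*X)) = (-244 + X)/(2*X))
-F(r(-11, 10)) = -(-244 - 11)/(2*(-11)) = -(-1)*(-255)/(2*11) = -1*255/22 = -255/22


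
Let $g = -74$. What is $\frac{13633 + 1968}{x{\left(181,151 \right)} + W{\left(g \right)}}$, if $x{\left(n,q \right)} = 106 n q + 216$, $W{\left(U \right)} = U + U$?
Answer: $\frac{15601}{2897154} \approx 0.0053849$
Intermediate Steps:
$W{\left(U \right)} = 2 U$
$x{\left(n,q \right)} = 216 + 106 n q$ ($x{\left(n,q \right)} = 106 n q + 216 = 216 + 106 n q$)
$\frac{13633 + 1968}{x{\left(181,151 \right)} + W{\left(g \right)}} = \frac{13633 + 1968}{\left(216 + 106 \cdot 181 \cdot 151\right) + 2 \left(-74\right)} = \frac{15601}{\left(216 + 2897086\right) - 148} = \frac{15601}{2897302 - 148} = \frac{15601}{2897154}$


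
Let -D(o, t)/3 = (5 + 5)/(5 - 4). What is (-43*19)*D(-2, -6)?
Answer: 24510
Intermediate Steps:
D(o, t) = -30 (D(o, t) = -3*(5 + 5)/(5 - 4) = -30/1 = -30)
(-43*19)*D(-2, -6) = -43*19*(-30) = -817*(-30) = 24510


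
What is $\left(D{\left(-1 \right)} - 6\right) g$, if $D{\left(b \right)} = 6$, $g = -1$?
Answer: $0$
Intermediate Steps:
$\left(D{\left(-1 \right)} - 6\right) g = \left(6 - 6\right) \left(-1\right) = 0 \left(-1\right) = 0$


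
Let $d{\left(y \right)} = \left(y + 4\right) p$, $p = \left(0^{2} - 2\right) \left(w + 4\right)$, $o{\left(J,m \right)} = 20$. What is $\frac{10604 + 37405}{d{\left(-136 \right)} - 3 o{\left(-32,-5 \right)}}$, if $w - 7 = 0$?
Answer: $\frac{16003}{948} \approx 16.881$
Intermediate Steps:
$w = 7$ ($w = 7 + 0 = 7$)
$p = -22$ ($p = \left(0^{2} - 2\right) \left(7 + 4\right) = \left(0 - 2\right) 11 = \left(-2\right) 11 = -22$)
$d{\left(y \right)} = -88 - 22 y$ ($d{\left(y \right)} = \left(y + 4\right) \left(-22\right) = \left(4 + y\right) \left(-22\right) = -88 - 22 y$)
$\frac{10604 + 37405}{d{\left(-136 \right)} - 3 o{\left(-32,-5 \right)}} = \frac{10604 + 37405}{\left(-88 - -2992\right) - 60} = \frac{48009}{\left(-88 + 2992\right) - 60} = \frac{48009}{2904 - 60} = \frac{48009}{2844} = 48009 \cdot \frac{1}{2844} = \frac{16003}{948}$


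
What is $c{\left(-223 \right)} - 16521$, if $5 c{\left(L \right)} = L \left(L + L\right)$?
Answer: $\frac{16853}{5} \approx 3370.6$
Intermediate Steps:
$c{\left(L \right)} = \frac{2 L^{2}}{5}$ ($c{\left(L \right)} = \frac{L \left(L + L\right)}{5} = \frac{L 2 L}{5} = \frac{2 L^{2}}{5}$)
$c{\left(-223 \right)} - 16521 = \frac{2 \left(-223\right)^{2}}{5} - 16521 = \frac{2}{5} \cdot 49729 - 16521 = \frac{99458}{5} - 16521 = \frac{16853}{5}$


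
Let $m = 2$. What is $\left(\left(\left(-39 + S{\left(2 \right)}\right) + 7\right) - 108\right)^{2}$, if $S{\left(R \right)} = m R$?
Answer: $18496$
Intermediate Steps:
$S{\left(R \right)} = 2 R$
$\left(\left(\left(-39 + S{\left(2 \right)}\right) + 7\right) - 108\right)^{2} = \left(\left(\left(-39 + 2 \cdot 2\right) + 7\right) - 108\right)^{2} = \left(\left(\left(-39 + 4\right) + 7\right) - 108\right)^{2} = \left(\left(-35 + 7\right) - 108\right)^{2} = \left(-28 - 108\right)^{2} = \left(-136\right)^{2} = 18496$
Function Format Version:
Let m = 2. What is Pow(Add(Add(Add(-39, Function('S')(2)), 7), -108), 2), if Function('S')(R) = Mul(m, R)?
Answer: 18496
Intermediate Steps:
Function('S')(R) = Mul(2, R)
Pow(Add(Add(Add(-39, Function('S')(2)), 7), -108), 2) = Pow(Add(Add(Add(-39, Mul(2, 2)), 7), -108), 2) = Pow(Add(Add(Add(-39, 4), 7), -108), 2) = Pow(Add(Add(-35, 7), -108), 2) = Pow(Add(-28, -108), 2) = Pow(-136, 2) = 18496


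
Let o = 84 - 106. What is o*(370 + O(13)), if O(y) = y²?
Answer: -11858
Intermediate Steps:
o = -22
o*(370 + O(13)) = -22*(370 + 13²) = -22*(370 + 169) = -22*539 = -11858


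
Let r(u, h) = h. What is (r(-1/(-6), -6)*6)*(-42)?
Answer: 1512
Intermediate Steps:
(r(-1/(-6), -6)*6)*(-42) = -6*6*(-42) = -36*(-42) = 1512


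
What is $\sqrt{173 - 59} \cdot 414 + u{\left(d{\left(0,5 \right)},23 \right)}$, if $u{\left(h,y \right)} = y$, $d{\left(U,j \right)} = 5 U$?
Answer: $23 + 414 \sqrt{114} \approx 4443.3$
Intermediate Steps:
$\sqrt{173 - 59} \cdot 414 + u{\left(d{\left(0,5 \right)},23 \right)} = \sqrt{173 - 59} \cdot 414 + 23 = \sqrt{114} \cdot 414 + 23 = 414 \sqrt{114} + 23 = 23 + 414 \sqrt{114}$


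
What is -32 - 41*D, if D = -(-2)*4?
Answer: -360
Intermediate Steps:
D = 8 (D = -2*(-4) = 8)
-32 - 41*D = -32 - 41*8 = -32 - 328 = -360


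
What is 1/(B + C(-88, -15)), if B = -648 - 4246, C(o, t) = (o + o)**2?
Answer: 1/26082 ≈ 3.8341e-5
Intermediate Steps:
C(o, t) = 4*o**2 (C(o, t) = (2*o)**2 = 4*o**2)
B = -4894
1/(B + C(-88, -15)) = 1/(-4894 + 4*(-88)**2) = 1/(-4894 + 4*7744) = 1/(-4894 + 30976) = 1/26082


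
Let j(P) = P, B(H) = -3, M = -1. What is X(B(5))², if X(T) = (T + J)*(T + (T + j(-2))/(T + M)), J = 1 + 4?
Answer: 49/4 ≈ 12.250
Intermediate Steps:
J = 5
X(T) = (5 + T)*(T + (-2 + T)/(-1 + T)) (X(T) = (T + 5)*(T + (T - 2)/(T - 1)) = (5 + T)*(T + (-2 + T)/(-1 + T)))
X(B(5))² = ((-10 + (-3)³ - 2*(-3) + 5*(-3)²)/(-1 - 3))² = ((-10 - 27 + 6 + 5*9)/(-4))² = (-(-10 - 27 + 6 + 45)/4)² = (-¼*14)² = (-7/2)² = 49/4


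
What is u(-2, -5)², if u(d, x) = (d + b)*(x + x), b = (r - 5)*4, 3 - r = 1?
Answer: 19600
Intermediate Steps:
r = 2 (r = 3 - 1*1 = 3 - 1 = 2)
b = -12 (b = (2 - 5)*4 = -3*4 = -12)
u(d, x) = 2*x*(-12 + d) (u(d, x) = (d - 12)*(x + x) = (-12 + d)*(2*x) = 2*x*(-12 + d))
u(-2, -5)² = (2*(-5)*(-12 - 2))² = (2*(-5)*(-14))² = 140² = 19600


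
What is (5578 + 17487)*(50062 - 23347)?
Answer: 616181475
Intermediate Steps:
(5578 + 17487)*(50062 - 23347) = 23065*26715 = 616181475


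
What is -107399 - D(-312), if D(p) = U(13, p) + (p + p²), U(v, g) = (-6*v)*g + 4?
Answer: -228771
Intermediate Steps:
U(v, g) = 4 - 6*g*v (U(v, g) = -6*g*v + 4 = 4 - 6*g*v)
D(p) = 4 + p² - 77*p (D(p) = (4 - 6*p*13) + (p + p²) = (4 - 78*p) + (p + p²) = 4 + p² - 77*p)
-107399 - D(-312) = -107399 - (4 + (-312)² - 77*(-312)) = -107399 - (4 + 97344 + 24024) = -107399 - 1*121372 = -107399 - 121372 = -228771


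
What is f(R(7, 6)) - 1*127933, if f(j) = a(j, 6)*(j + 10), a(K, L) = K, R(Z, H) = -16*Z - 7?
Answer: -114962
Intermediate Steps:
R(Z, H) = -7 - 16*Z
f(j) = j*(10 + j) (f(j) = j*(j + 10) = j*(10 + j))
f(R(7, 6)) - 1*127933 = (-7 - 16*7)*(10 + (-7 - 16*7)) - 1*127933 = (-7 - 112)*(10 + (-7 - 112)) - 127933 = -119*(10 - 119) - 127933 = -119*(-109) - 127933 = 12971 - 127933 = -114962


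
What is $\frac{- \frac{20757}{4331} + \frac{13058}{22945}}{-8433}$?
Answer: $\frac{419715167}{838027646235} \approx 0.00050084$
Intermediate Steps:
$\frac{- \frac{20757}{4331} + \frac{13058}{22945}}{-8433} = \left(\left(-20757\right) \frac{1}{4331} + 13058 \cdot \frac{1}{22945}\right) \left(- \frac{1}{8433}\right) = \left(- \frac{20757}{4331} + \frac{13058}{22945}\right) \left(- \frac{1}{8433}\right) = \left(- \frac{419715167}{99374795}\right) \left(- \frac{1}{8433}\right) = \frac{419715167}{838027646235}$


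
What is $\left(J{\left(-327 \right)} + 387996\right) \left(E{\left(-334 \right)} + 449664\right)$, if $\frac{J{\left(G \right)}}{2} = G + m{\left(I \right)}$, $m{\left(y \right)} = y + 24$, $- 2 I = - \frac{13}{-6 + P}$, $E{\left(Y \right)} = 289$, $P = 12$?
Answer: $\frac{1045849605409}{6} \approx 1.7431 \cdot 10^{11}$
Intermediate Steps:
$I = \frac{13}{12}$ ($I = - \frac{\left(-13\right) \frac{1}{-6 + 12}}{2} = - \frac{\left(-13\right) \frac{1}{6}}{2} = \left(- \frac{1}{2}\right) \left(- \frac{13}{6}\right) = \frac{13}{12} \approx 1.0833$)
$m{\left(y \right)} = 24 + y$
$J{\left(G \right)} = \frac{301}{6} + 2 G$ ($J{\left(G \right)} = 2 \left(G + \left(24 + \frac{13}{12}\right)\right) = 2 \left(G + \frac{301}{12}\right) = 2 \left(\frac{301}{12} + G\right) = \frac{301}{6} + 2 G$)
$\left(J{\left(-327 \right)} + 387996\right) \left(E{\left(-334 \right)} + 449664\right) = \left(\left(\frac{301}{6} + 2 \left(-327\right)\right) + 387996\right) \left(289 + 449664\right) = \left(\left(\frac{301}{6} - 654\right) + 387996\right) 449953 = \left(- \frac{3623}{6} + 387996\right) 449953 = \frac{2324353}{6} \cdot 449953 = \frac{1045849605409}{6}$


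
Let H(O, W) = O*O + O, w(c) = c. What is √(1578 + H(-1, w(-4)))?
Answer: √1578 ≈ 39.724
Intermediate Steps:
H(O, W) = O + O² (H(O, W) = O² + O = O + O²)
√(1578 + H(-1, w(-4))) = √(1578 - (1 - 1)) = √(1578 - 1*0) = √(1578 + 0) = √1578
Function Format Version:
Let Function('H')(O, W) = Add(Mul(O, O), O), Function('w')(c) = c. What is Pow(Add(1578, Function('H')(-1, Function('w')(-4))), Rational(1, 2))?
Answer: Pow(1578, Rational(1, 2)) ≈ 39.724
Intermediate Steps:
Function('H')(O, W) = Add(O, Pow(O, 2)) (Function('H')(O, W) = Add(Pow(O, 2), O) = Add(O, Pow(O, 2)))
Pow(Add(1578, Function('H')(-1, Function('w')(-4))), Rational(1, 2)) = Pow(Add(1578, Mul(-1, Add(1, -1))), Rational(1, 2)) = Pow(Add(1578, Mul(-1, 0)), Rational(1, 2)) = Pow(Add(1578, 0), Rational(1, 2)) = Pow(1578, Rational(1, 2))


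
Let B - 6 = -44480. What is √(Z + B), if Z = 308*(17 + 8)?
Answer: 9*I*√454 ≈ 191.77*I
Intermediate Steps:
B = -44474 (B = 6 - 44480 = -44474)
Z = 7700 (Z = 308*25 = 7700)
√(Z + B) = √(7700 - 44474) = √(-36774) = 9*I*√454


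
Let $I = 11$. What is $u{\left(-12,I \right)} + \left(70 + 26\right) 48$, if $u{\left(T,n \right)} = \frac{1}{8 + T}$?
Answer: $\frac{18431}{4} \approx 4607.8$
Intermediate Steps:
$u{\left(-12,I \right)} + \left(70 + 26\right) 48 = \frac{1}{8 - 12} + \left(70 + 26\right) 48 = \frac{1}{-4} + 96 \cdot 48 = - \frac{1}{4} + 4608 = \frac{18431}{4}$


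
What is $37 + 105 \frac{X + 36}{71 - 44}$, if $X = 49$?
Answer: $\frac{3308}{9} \approx 367.56$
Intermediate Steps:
$37 + 105 \frac{X + 36}{71 - 44} = 37 + 105 \frac{49 + 36}{71 - 44} = 37 + 105 \cdot \frac{85}{27} = 37 + \frac{2975}{9} = \frac{3308}{9}$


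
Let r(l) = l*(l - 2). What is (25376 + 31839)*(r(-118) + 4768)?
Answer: 1082965520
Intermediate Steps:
r(l) = l*(-2 + l)
(25376 + 31839)*(r(-118) + 4768) = (25376 + 31839)*(-118*(-2 - 118) + 4768) = 57215*(-118*(-120) + 4768) = 57215*(14160 + 4768) = 57215*18928 = 1082965520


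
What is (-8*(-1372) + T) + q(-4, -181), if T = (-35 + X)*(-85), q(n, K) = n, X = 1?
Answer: 13862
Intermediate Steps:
T = 2890 (T = (-35 + 1)*(-85) = -34*(-85) = 2890)
(-8*(-1372) + T) + q(-4, -181) = (-8*(-1372) + 2890) - 4 = (10976 + 2890) - 4 = 13866 - 4 = 13862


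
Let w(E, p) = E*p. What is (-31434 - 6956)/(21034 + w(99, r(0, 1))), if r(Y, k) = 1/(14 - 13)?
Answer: -38390/21133 ≈ -1.8166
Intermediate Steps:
r(Y, k) = 1 (r(Y, k) = 1/1 = 1)
(-31434 - 6956)/(21034 + w(99, r(0, 1))) = (-31434 - 6956)/(21034 + 99*1) = -38390/(21034 + 99) = -38390/21133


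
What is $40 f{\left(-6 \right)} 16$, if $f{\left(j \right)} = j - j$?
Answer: $0$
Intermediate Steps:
$f{\left(j \right)} = 0$
$40 f{\left(-6 \right)} 16 = 40 \cdot 0 \cdot 16 = 0 \cdot 16 = 0$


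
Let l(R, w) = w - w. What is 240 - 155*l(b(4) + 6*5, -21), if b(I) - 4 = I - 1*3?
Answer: 240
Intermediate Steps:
b(I) = 1 + I (b(I) = 4 + (I - 1*3) = 4 + (I - 3) = 4 + (-3 + I) = 1 + I)
l(R, w) = 0
240 - 155*l(b(4) + 6*5, -21) = 240 - 155*0 = 240 + 0 = 240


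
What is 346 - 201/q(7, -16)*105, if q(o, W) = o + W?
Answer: 2691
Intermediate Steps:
q(o, W) = W + o
346 - 201/q(7, -16)*105 = 346 - 201/(-16 + 7)*105 = 346 - 201/(-9)*105 = 346 - 201*(-⅑)*105 = 346 + (67/3)*105 = 346 + 2345 = 2691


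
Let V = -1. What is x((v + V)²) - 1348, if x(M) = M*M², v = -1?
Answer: -1284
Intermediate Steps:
x(M) = M³
x((v + V)²) - 1348 = ((-1 - 1)²)³ - 1348 = ((-2)²)³ - 1348 = 4³ - 1348 = 64 - 1348 = -1284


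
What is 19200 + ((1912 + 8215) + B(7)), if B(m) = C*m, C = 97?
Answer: 30006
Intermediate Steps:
B(m) = 97*m
19200 + ((1912 + 8215) + B(7)) = 19200 + ((1912 + 8215) + 97*7) = 19200 + (10127 + 679) = 19200 + 10806 = 30006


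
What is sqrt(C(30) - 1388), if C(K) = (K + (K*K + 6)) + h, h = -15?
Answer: I*sqrt(467) ≈ 21.61*I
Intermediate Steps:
C(K) = -9 + K + K**2 (C(K) = (K + (K*K + 6)) - 15 = (K + (K**2 + 6)) - 15 = (K + (6 + K**2)) - 15 = (6 + K + K**2) - 15 = -9 + K + K**2)
sqrt(C(30) - 1388) = sqrt((-9 + 30 + 30**2) - 1388) = sqrt((-9 + 30 + 900) - 1388) = sqrt(921 - 1388) = sqrt(-467) = I*sqrt(467)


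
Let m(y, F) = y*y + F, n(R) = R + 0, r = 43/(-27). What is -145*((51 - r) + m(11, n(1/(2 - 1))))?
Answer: -683530/27 ≈ -25316.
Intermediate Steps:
r = -43/27 (r = 43*(-1/27) = -43/27 ≈ -1.5926)
n(R) = R
m(y, F) = F + y² (m(y, F) = y² + F = F + y²)
-145*((51 - r) + m(11, n(1/(2 - 1)))) = -145*((51 - 1*(-43/27)) + (1/(2 - 1) + 11²)) = -145*((51 + 43/27) + (1/1 + 121)) = -145*(1420/27 + (1 + 121)) = -145*(1420/27 + 122) = -145*4714/27 = -683530/27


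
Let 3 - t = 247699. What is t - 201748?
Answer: -449444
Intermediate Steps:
t = -247696 (t = 3 - 1*247699 = 3 - 247699 = -247696)
t - 201748 = -247696 - 201748 = -449444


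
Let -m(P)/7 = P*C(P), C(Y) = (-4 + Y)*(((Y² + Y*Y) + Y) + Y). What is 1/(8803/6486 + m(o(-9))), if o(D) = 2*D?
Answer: -6486/11003256701 ≈ -5.8946e-7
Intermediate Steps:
C(Y) = (-4 + Y)*(2*Y + 2*Y²) (C(Y) = (-4 + Y)*(((Y² + Y²) + Y) + Y) = (-4 + Y)*((2*Y² + Y) + Y) = (-4 + Y)*((Y + 2*Y²) + Y) = (-4 + Y)*(2*Y + 2*Y²))
m(P) = -14*P²*(-4 + P² - 3*P) (m(P) = -7*P*2*P*(-4 + P² - 3*P) = -14*P²*(-4 + P² - 3*P))
1/(8803/6486 + m(o(-9))) = 1/(8803/6486 + 14*(2*(-9))²*(4 - (2*(-9))² + 3*(2*(-9)))) = 1/(8803*(1/6486) + 14*(-18)²*(4 - 1*(-18)² + 3*(-18))) = 1/(8803/6486 + 14*324*(4 - 1*324 - 54)) = 1/(8803/6486 + 14*324*(4 - 324 - 54)) = 1/(8803/6486 + 14*324*(-374)) = 1/(8803/6486 - 1696464) = 1/(-11003256701/6486) = -6486/11003256701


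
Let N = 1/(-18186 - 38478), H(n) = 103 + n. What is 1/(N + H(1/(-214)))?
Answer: 6063048/624465505 ≈ 0.0097092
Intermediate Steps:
N = -1/56664 (N = 1/(-56664) = -1/56664 ≈ -1.7648e-5)
1/(N + H(1/(-214))) = 1/(-1/56664 + (103 + 1/(-214))) = 1/(-1/56664 + (103 - 1/214)) = 1/(-1/56664 + 22041/214) = 1/(624465505/6063048) = 6063048/624465505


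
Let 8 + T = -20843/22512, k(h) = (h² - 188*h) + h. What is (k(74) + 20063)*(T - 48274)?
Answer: -12718346101127/22512 ≈ -5.6496e+8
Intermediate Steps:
k(h) = h² - 187*h
T = -200939/22512 (T = -8 - 20843/22512 = -200939/22512 ≈ -8.9259)
(k(74) + 20063)*(T - 48274) = (74*(-187 + 74) + 20063)*(-200939/22512 - 48274) = (74*(-113) + 20063)*(-1086945227/22512) = (-8362 + 20063)*(-1086945227/22512) = 11701*(-1086945227/22512) = -12718346101127/22512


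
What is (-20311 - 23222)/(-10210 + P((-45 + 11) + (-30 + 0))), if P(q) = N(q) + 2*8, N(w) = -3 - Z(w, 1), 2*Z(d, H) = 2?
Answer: 43533/10198 ≈ 4.2688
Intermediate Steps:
Z(d, H) = 1 (Z(d, H) = (1/2)*2 = 1)
N(w) = -4 (N(w) = -3 - 1*1 = -3 - 1 = -4)
P(q) = 12 (P(q) = -4 + 2*8 = -4 + 16 = 12)
(-20311 - 23222)/(-10210 + P((-45 + 11) + (-30 + 0))) = (-20311 - 23222)/(-10210 + 12) = -43533/(-10198) = -43533*(-1/10198) = 43533/10198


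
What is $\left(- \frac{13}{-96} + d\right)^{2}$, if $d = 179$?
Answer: $\frac{295736809}{9216} \approx 32090.0$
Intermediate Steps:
$\left(- \frac{13}{-96} + d\right)^{2} = \left(- \frac{13}{-96} + 179\right)^{2} = \left(\left(-13\right) \left(- \frac{1}{96}\right) + 179\right)^{2} = \left(\frac{13}{96} + 179\right)^{2} = \left(\frac{17197}{96}\right)^{2} = \frac{295736809}{9216}$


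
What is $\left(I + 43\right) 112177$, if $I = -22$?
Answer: $2355717$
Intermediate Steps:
$\left(I + 43\right) 112177 = \left(-22 + 43\right) 112177 = 21 \cdot 112177 = 2355717$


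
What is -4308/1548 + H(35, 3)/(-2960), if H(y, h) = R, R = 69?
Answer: -1071541/381840 ≈ -2.8063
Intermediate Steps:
H(y, h) = 69
-4308/1548 + H(35, 3)/(-2960) = -4308/1548 + 69/(-2960) = -4308*1/1548 + 69*(-1/2960) = -359/129 - 69/2960 = -1071541/381840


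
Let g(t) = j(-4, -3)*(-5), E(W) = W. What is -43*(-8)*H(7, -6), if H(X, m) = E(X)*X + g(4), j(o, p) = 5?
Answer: 8256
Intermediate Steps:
g(t) = -25 (g(t) = 5*(-5) = -25)
H(X, m) = -25 + X**2 (H(X, m) = X*X - 25 = X**2 - 25 = -25 + X**2)
-43*(-8)*H(7, -6) = -43*(-8)*(-25 + 7**2) = -(-344)*(-25 + 49) = -(-344)*24 = -1*(-8256) = 8256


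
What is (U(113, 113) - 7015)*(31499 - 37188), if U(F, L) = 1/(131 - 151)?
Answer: 798172389/20 ≈ 3.9909e+7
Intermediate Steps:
U(F, L) = -1/20 (U(F, L) = 1/(-20) = -1/20)
(U(113, 113) - 7015)*(31499 - 37188) = (-1/20 - 7015)*(31499 - 37188) = -140301/20*(-5689) = 798172389/20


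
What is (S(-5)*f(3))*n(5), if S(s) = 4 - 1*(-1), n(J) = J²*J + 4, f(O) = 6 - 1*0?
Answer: 3870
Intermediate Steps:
f(O) = 6 (f(O) = 6 + 0 = 6)
n(J) = 4 + J³ (n(J) = J³ + 4 = 4 + J³)
S(s) = 5 (S(s) = 4 + 1 = 5)
(S(-5)*f(3))*n(5) = (5*6)*(4 + 5³) = 30*(4 + 125) = 30*129 = 3870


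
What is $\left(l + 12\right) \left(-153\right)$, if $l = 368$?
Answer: $-58140$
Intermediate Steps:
$\left(l + 12\right) \left(-153\right) = \left(368 + 12\right) \left(-153\right) = 380 \left(-153\right) = -58140$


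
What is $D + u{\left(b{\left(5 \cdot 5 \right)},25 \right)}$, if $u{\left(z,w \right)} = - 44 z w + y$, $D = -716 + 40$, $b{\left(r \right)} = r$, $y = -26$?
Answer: $-28202$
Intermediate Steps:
$D = -676$
$u{\left(z,w \right)} = -26 - 44 w z$ ($u{\left(z,w \right)} = - 44 z w - 26 = - 44 w z - 26 = -26 - 44 w z$)
$D + u{\left(b{\left(5 \cdot 5 \right)},25 \right)} = -676 - \left(26 + 1100 \cdot 5 \cdot 5\right) = -676 - \left(26 + 1100 \cdot 25\right) = -676 - 27526 = -28202$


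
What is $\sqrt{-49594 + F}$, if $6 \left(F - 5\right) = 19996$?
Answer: $\frac{i \sqrt{416307}}{3} \approx 215.07 i$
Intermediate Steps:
$F = \frac{10013}{3}$ ($F = 5 + \frac{1}{6} \cdot 19996 = 5 + \frac{9998}{3} = \frac{10013}{3} \approx 3337.7$)
$\sqrt{-49594 + F} = \sqrt{-49594 + \frac{10013}{3}} = \sqrt{- \frac{138769}{3}} = \frac{i \sqrt{416307}}{3}$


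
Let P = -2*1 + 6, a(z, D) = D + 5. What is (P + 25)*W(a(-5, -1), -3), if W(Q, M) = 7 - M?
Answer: 290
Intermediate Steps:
a(z, D) = 5 + D
P = 4 (P = -2 + 6 = 4)
(P + 25)*W(a(-5, -1), -3) = (4 + 25)*(7 - 1*(-3)) = 29*(7 + 3) = 29*10 = 290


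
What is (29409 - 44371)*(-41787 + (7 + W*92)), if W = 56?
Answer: 548028136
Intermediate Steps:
(29409 - 44371)*(-41787 + (7 + W*92)) = (29409 - 44371)*(-41787 + (7 + 56*92)) = -14962*(-41787 + (7 + 5152)) = -14962*(-41787 + 5159) = -14962*(-36628) = 548028136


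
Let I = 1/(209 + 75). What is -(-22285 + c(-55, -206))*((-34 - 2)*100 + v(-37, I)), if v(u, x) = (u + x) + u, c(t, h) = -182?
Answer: -23442404805/284 ≈ -8.2544e+7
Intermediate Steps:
I = 1/284 ≈ 0.0035211
v(u, x) = x + 2*u
-(-22285 + c(-55, -206))*((-34 - 2)*100 + v(-37, I)) = -(-22285 - 182)*((-34 - 2)*100 + (1/284 + 2*(-37))) = -(-22467)*(-36*100 + (1/284 - 74)) = -(-22467)*(-3600 - 21015/284) = -(-22467)*(-1043415)/284 = -1*23442404805/284 = -23442404805/284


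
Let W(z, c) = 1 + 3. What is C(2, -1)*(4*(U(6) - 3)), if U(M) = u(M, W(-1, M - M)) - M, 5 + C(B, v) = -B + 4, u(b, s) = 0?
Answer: 108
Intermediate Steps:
W(z, c) = 4
C(B, v) = -1 - B (C(B, v) = -5 + (-B + 4) = -5 + (4 - B) = -1 - B)
U(M) = -M (U(M) = 0 - M = -M)
C(2, -1)*(4*(U(6) - 3)) = (-1 - 1*2)*(4*(-1*6 - 3)) = (-1 - 2)*(4*(-6 - 3)) = -12*(-9) = -3*(-36) = 108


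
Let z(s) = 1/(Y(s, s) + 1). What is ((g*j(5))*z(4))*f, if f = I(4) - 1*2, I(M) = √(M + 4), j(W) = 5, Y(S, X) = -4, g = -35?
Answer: -350/3 + 350*√2/3 ≈ 48.325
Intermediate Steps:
z(s) = -⅓ (z(s) = 1/(-4 + 1) = 1/(-3) = -⅓)
I(M) = √(4 + M)
f = -2 + 2*√2 (f = √(4 + 4) - 1*2 = √8 - 2 = 2*√2 - 2 = -2 + 2*√2 ≈ 0.82843)
((g*j(5))*z(4))*f = (-35*5*(-⅓))*(-2 + 2*√2) = (-175*(-⅓))*(-2 + 2*√2) = 175*(-2 + 2*√2)/3 = -350/3 + 350*√2/3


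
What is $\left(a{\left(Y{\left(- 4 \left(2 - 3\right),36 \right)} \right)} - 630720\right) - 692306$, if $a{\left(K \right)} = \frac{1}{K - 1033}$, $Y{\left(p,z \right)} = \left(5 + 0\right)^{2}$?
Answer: $- \frac{1333610209}{1008} \approx -1.323 \cdot 10^{6}$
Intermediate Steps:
$Y{\left(p,z \right)} = 25$ ($Y{\left(p,z \right)} = 5^{2} = 25$)
$a{\left(K \right)} = \frac{1}{-1033 + K}$
$\left(a{\left(Y{\left(- 4 \left(2 - 3\right),36 \right)} \right)} - 630720\right) - 692306 = \left(\frac{1}{-1033 + 25} - 630720\right) - 692306 = \left(\frac{1}{-1008} - 630720\right) - 692306 = \left(- \frac{1}{1008} - 630720\right) - 692306 = - \frac{635765761}{1008} - 692306 = - \frac{1333610209}{1008}$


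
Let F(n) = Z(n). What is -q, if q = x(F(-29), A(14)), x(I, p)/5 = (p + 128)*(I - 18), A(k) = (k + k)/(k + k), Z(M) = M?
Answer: 30315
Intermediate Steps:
F(n) = n
A(k) = 1 (A(k) = (2*k)/((2*k)) = (2*k)*(1/(2*k)) = 1)
x(I, p) = 5*(-18 + I)*(128 + p) (x(I, p) = 5*((p + 128)*(I - 18)) = 5*((128 + p)*(-18 + I)) = 5*((-18 + I)*(128 + p)) = 5*(-18 + I)*(128 + p))
q = -30315 (q = -11520 - 90*1 + 640*(-29) + 5*(-29)*1 = -11520 - 90 - 18560 - 145 = -30315)
-q = -1*(-30315) = 30315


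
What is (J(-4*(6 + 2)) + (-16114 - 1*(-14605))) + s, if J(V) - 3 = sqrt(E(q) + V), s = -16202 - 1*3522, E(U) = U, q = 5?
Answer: -21230 + 3*I*sqrt(3) ≈ -21230.0 + 5.1962*I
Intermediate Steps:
s = -19724 (s = -16202 - 3522 = -19724)
J(V) = 3 + sqrt(5 + V)
(J(-4*(6 + 2)) + (-16114 - 1*(-14605))) + s = ((3 + sqrt(5 - 4*(6 + 2))) + (-16114 - 1*(-14605))) - 19724 = ((3 + sqrt(5 - 4*8)) + (-16114 + 14605)) - 19724 = ((3 + sqrt(5 - 32)) - 1509) - 19724 = ((3 + sqrt(-27)) - 1509) - 19724 = ((3 + 3*I*sqrt(3)) - 1509) - 19724 = (-1506 + 3*I*sqrt(3)) - 19724 = -21230 + 3*I*sqrt(3)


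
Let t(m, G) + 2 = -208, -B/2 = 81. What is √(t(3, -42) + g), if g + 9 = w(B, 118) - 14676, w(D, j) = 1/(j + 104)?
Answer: I*√734084958/222 ≈ 122.05*I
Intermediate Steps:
B = -162 (B = -2*81 = -162)
w(D, j) = 1/(104 + j)
g = -3260069/222 (g = -9 + (1/(104 + 118) - 14676) = -9 + (1/222 - 14676) = -9 - 3258071/222 = -3260069/222 ≈ -14685.)
t(m, G) = -210 (t(m, G) = -2 - 208 = -210)
√(t(3, -42) + g) = √(-210 - 3260069/222) = √(-3306689/222) = I*√734084958/222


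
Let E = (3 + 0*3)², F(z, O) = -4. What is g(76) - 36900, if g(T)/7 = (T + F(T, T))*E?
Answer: -32364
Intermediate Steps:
E = 9 (E = (3 + 0)² = 3² = 9)
g(T) = -252 + 63*T (g(T) = 7*((T - 4)*9) = 7*((-4 + T)*9) = 7*(-36 + 9*T) = -252 + 63*T)
g(76) - 36900 = (-252 + 63*76) - 36900 = (-252 + 4788) - 36900 = 4536 - 36900 = -32364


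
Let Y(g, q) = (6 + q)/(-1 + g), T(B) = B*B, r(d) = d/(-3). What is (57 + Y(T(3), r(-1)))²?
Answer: 1923769/576 ≈ 3339.9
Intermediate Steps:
r(d) = -d/3 (r(d) = d*(-⅓) = -d/3)
T(B) = B²
Y(g, q) = (6 + q)/(-1 + g)
(57 + Y(T(3), r(-1)))² = (57 + (6 - ⅓*(-1))/(-1 + 3²))² = (57 + (6 + ⅓)/(-1 + 9))² = (57 + (19/3)/8)² = (57 + (⅛)*(19/3))² = (57 + 19/24)² = (1387/24)² = 1923769/576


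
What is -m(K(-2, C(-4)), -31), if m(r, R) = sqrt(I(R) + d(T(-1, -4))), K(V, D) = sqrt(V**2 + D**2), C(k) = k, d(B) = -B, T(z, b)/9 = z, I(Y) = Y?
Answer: -I*sqrt(22) ≈ -4.6904*I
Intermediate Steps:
T(z, b) = 9*z
K(V, D) = sqrt(D**2 + V**2)
m(r, R) = sqrt(9 + R) (m(r, R) = sqrt(R - 9*(-1)) = sqrt(R - 1*(-9)) = sqrt(R + 9) = sqrt(9 + R))
-m(K(-2, C(-4)), -31) = -sqrt(9 - 31) = -sqrt(-22) = -I*sqrt(22)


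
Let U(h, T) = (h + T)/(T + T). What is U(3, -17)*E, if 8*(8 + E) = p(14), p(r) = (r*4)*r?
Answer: 630/17 ≈ 37.059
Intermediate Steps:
p(r) = 4*r² (p(r) = (4*r)*r = 4*r²)
E = 90 (E = -8 + (4*14²)/8 = -8 + (4*196)/8 = -8 + (⅛)*784 = -8 + 98 = 90)
U(h, T) = (T + h)/(2*T) (U(h, T) = (T + h)/((2*T)) = (T + h)*(1/(2*T)) = (T + h)/(2*T))
U(3, -17)*E = ((½)*(-17 + 3)/(-17))*90 = ((½)*(-1/17)*(-14))*90 = (7/17)*90 = 630/17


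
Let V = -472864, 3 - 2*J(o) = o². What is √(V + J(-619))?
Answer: 9*I*√8203 ≈ 815.13*I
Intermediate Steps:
J(o) = 3/2 - o²/2
√(V + J(-619)) = √(-472864 + (3/2 - ½*(-619)²)) = √(-472864 + (3/2 - ½*383161)) = √(-472864 + (3/2 - 383161/2)) = √(-472864 - 191579) = √(-664443) = 9*I*√8203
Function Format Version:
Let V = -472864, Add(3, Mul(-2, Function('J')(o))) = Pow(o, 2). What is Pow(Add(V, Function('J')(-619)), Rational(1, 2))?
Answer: Mul(9, I, Pow(8203, Rational(1, 2))) ≈ Mul(815.13, I)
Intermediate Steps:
Function('J')(o) = Add(Rational(3, 2), Mul(Rational(-1, 2), Pow(o, 2)))
Pow(Add(V, Function('J')(-619)), Rational(1, 2)) = Pow(Add(-472864, Add(Rational(3, 2), Mul(Rational(-1, 2), Pow(-619, 2)))), Rational(1, 2)) = Pow(Add(-472864, Add(Rational(3, 2), Mul(Rational(-1, 2), 383161))), Rational(1, 2)) = Pow(Add(-472864, Add(Rational(3, 2), Rational(-383161, 2))), Rational(1, 2)) = Pow(Add(-472864, -191579), Rational(1, 2)) = Pow(-664443, Rational(1, 2)) = Mul(9, I, Pow(8203, Rational(1, 2)))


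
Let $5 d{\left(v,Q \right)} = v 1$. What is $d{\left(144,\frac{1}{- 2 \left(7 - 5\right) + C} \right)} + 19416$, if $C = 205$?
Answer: $\frac{97224}{5} \approx 19445.0$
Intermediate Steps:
$d{\left(v,Q \right)} = \frac{v}{5}$ ($d{\left(v,Q \right)} = \frac{v 1}{5} = \frac{v}{5}$)
$d{\left(144,\frac{1}{- 2 \left(7 - 5\right) + C} \right)} + 19416 = \frac{1}{5} \cdot 144 + 19416 = \frac{144}{5} + 19416 = \frac{97224}{5}$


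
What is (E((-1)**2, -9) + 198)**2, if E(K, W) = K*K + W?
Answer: 36100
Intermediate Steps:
E(K, W) = W + K**2 (E(K, W) = K**2 + W = W + K**2)
(E((-1)**2, -9) + 198)**2 = ((-9 + ((-1)**2)**2) + 198)**2 = ((-9 + 1**2) + 198)**2 = ((-9 + 1) + 198)**2 = (-8 + 198)**2 = 190**2 = 36100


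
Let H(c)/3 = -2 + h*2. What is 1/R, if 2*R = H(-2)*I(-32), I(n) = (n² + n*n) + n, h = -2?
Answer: -1/18144 ≈ -5.5115e-5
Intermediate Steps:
I(n) = n + 2*n² (I(n) = (n² + n²) + n = 2*n² + n = n + 2*n²)
H(c) = -18 (H(c) = 3*(-2 - 2*2) = 3*(-2 - 4) = 3*(-6) = -18)
R = -18144 (R = (-(-576)*(1 + 2*(-32)))/2 = (-(-576)*(1 - 64))/2 = (-(-576)*(-63))/2 = (-18*2016)/2 = (½)*(-36288) = -18144)
1/R = 1/(-18144) = -1/18144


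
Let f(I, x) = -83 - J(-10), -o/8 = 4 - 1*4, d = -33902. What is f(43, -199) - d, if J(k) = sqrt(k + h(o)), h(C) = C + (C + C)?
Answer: 33819 - I*sqrt(10) ≈ 33819.0 - 3.1623*I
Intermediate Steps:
o = 0 (o = -8*(4 - 1*4) = -8*(4 - 4) = -8*0 = 0)
h(C) = 3*C (h(C) = C + 2*C = 3*C)
J(k) = sqrt(k) (J(k) = sqrt(k + 3*0) = sqrt(k + 0) = sqrt(k))
f(I, x) = -83 - I*sqrt(10) (f(I, x) = -83 - sqrt(-10) = -83 - I*sqrt(10))
f(43, -199) - d = (-83 - I*sqrt(10)) - 1*(-33902) = (-83 - I*sqrt(10)) + 33902 = 33819 - I*sqrt(10)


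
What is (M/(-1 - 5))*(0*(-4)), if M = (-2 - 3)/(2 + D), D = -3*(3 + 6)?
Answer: 0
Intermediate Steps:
D = -27 (D = -3*9 = -27)
M = 1/5 (M = (-2 - 3)/(2 - 27) = -5/(-25) = -5*(-1/25) = 1/5 ≈ 0.20000)
(M/(-1 - 5))*(0*(-4)) = ((1/5)/(-1 - 5))*(0*(-4)) = ((1/5)/(-6))*0 = -1/6*1/5*0 = -1/30*0 = 0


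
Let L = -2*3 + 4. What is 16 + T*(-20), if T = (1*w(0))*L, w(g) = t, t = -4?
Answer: -144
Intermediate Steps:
L = -2 (L = -6 + 4 = -2)
w(g) = -4
T = 8 (T = (1*(-4))*(-2) = -4*(-2) = 8)
16 + T*(-20) = 16 + 8*(-20) = 16 - 160 = -144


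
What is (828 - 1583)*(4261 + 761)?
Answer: -3791610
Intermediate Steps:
(828 - 1583)*(4261 + 761) = -755*5022 = -3791610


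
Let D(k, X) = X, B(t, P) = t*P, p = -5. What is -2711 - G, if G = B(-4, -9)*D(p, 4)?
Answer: -2855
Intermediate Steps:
B(t, P) = P*t
G = 144 (G = -9*(-4)*4 = 36*4 = 144)
-2711 - G = -2711 - 1*144 = -2711 - 144 = -2855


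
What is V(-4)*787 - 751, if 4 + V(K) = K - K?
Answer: -3899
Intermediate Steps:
V(K) = -4 (V(K) = -4 + (K - K) = -4 + 0 = -4)
V(-4)*787 - 751 = -4*787 - 751 = -3148 - 751 = -3899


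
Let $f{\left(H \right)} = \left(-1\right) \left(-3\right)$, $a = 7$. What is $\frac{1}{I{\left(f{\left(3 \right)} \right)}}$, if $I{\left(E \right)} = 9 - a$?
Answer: $\frac{1}{2} \approx 0.5$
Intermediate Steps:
$f{\left(H \right)} = 3$
$I{\left(E \right)} = 2$ ($I{\left(E \right)} = 9 - 7 = 2$)
$\frac{1}{I{\left(f{\left(3 \right)} \right)}} = \frac{1}{2}$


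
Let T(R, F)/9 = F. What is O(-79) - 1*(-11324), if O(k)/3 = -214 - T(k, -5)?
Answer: 10817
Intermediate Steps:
T(R, F) = 9*F
O(k) = -507 (O(k) = 3*(-214 - 9*(-5)) = 3*(-214 - 1*(-45)) = 3*(-214 + 45) = 3*(-169) = -507)
O(-79) - 1*(-11324) = -507 - 1*(-11324) = -507 + 11324 = 10817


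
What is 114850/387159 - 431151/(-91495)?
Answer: 177432190759/35423112705 ≈ 5.0089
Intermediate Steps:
114850/387159 - 431151/(-91495) = 114850*(1/387159) - 431151*(-1/91495) = 114850/387159 + 431151/91495 = 177432190759/35423112705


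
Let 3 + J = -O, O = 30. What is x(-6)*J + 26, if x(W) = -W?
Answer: -172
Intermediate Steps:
J = -33 (J = -3 - 1*30 = -3 - 30 = -33)
x(-6)*J + 26 = -1*(-6)*(-33) + 26 = 6*(-33) + 26 = -198 + 26 = -172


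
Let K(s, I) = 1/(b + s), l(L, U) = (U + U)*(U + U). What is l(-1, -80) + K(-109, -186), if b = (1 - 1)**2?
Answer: 2790399/109 ≈ 25600.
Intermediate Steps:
l(L, U) = 4*U**2 (l(L, U) = (2*U)*(2*U) = 4*U**2)
b = 0 (b = 0**2 = 0)
K(s, I) = 1/s (K(s, I) = 1/(0 + s) = 1/s)
l(-1, -80) + K(-109, -186) = 4*(-80)**2 + 1/(-109) = 4*6400 - 1/109 = 25600 - 1/109 = 2790399/109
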